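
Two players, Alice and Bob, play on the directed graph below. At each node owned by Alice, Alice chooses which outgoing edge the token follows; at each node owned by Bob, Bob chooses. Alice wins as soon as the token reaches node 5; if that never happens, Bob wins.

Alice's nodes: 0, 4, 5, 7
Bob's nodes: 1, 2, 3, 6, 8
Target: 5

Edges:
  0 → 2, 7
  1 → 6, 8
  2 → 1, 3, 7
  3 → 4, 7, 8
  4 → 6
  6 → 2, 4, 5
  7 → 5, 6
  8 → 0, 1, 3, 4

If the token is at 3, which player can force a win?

A0 = {5}
A1: add {7} — 7 (Alice) has 7→5.
A2: add {0} — 0 (Alice) has 0→7.
A3 = A2; e.g. 1 (Bob) can still go to 6. Fixed point.
3 never enters the attractor, so Bob can avoid the target forever.

Bob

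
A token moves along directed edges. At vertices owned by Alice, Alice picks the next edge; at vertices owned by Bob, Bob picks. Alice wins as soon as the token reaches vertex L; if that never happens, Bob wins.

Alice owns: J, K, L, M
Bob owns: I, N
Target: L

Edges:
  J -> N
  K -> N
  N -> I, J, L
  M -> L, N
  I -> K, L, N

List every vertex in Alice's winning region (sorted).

A0 = {L}
A1: add {M} — M (Alice) has M→L.
A2 = A1; e.g. I (Bob) can still go to K. Fixed point.
Alice's winning region = {L, M}.

L, M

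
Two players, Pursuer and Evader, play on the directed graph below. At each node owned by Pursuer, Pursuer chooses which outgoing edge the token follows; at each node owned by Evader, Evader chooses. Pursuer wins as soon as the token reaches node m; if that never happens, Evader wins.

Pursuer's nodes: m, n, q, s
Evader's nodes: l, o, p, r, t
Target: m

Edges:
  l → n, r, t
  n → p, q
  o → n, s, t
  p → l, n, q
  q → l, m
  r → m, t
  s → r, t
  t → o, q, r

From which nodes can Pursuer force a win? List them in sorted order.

A0 = {m}
A1: add {q} — q (Pursuer) has q→m.
A2: add {n} — n (Pursuer) has n→q.
A3 = A2; e.g. l (Evader) can still go to r. Fixed point.
Pursuer's winning region = {m, n, q}.

m, n, q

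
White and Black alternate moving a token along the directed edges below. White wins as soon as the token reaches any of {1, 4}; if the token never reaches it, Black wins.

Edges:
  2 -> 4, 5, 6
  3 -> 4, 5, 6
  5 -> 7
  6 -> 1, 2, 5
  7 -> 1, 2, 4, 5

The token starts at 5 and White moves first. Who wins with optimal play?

Black

Track states (vertex, player-to-move).
A0 = {(1,White), (1,Black), (4,White), (4,Black)}
A1: add {(2,White), (3,White), (6,White), (7,White)}.
A2: add {(5,Black)}.
A3 = A2; e.g. (2,Black) stays out. (5,White) never enters ⇒ Black avoids the target.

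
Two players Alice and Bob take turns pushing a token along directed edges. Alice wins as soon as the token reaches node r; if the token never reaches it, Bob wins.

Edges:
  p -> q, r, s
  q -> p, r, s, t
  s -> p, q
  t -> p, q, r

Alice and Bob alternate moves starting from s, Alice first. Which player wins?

Track states (vertex, player-to-move).
A0 = {(r,Alice), (r,Bob)}
A1: add {(p,Alice), (q,Alice), (t,Alice)}.
A2: add {(s,Bob), (t,Bob)}.
A3 = A2; e.g. (p,Bob) stays out. (s,Alice) never enters ⇒ Bob avoids the target.

Bob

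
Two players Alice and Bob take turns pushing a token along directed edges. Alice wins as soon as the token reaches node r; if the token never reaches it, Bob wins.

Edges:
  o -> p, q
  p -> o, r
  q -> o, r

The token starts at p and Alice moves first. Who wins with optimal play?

Track states (vertex, player-to-move).
A0 = {(r,Alice), (r,Bob)}
A1: add {(p,Alice), (q,Alice)}.
(p,Alice) ∈ A1 ⇒ Alice forces the target.

Alice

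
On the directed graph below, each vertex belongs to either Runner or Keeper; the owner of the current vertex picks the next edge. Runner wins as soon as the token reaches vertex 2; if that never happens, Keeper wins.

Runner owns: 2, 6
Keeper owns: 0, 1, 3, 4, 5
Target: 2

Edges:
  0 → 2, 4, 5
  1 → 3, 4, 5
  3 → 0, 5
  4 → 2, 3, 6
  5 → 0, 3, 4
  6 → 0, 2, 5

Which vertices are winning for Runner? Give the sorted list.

2, 6

A0 = {2}
A1: add {6} — 6 (Runner) has 6→2.
A2 = A1; e.g. 0 (Keeper) can still go to 4. Fixed point.
Runner's winning region = {2, 6}.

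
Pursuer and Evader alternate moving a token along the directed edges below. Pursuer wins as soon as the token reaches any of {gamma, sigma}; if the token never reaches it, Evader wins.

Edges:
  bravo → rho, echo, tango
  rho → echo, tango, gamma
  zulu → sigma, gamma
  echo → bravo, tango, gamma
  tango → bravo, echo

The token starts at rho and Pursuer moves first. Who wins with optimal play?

Track states (vertex, player-to-move).
A0 = {(sigma,Pursuer), (sigma,Evader), (gamma,Pursuer), (gamma,Evader)}
A1: add {(rho,Pursuer), (zulu,Pursuer), (zulu,Evader), (echo,Pursuer)}.
(rho,Pursuer) ∈ A1 ⇒ Pursuer forces the target.

Pursuer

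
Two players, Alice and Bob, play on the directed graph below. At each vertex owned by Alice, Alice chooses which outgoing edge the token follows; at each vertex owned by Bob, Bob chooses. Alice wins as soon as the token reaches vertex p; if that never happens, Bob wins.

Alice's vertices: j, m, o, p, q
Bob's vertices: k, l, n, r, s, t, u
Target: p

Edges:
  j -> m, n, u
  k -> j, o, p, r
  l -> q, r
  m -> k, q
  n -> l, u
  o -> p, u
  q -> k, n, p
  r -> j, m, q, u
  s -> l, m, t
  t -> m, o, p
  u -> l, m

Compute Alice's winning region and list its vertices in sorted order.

j, m, o, p, q, t

A0 = {p}
A1: add {o, q} — o (Alice) has o→p; q (Alice) has q→p.
A2: add {m} — m (Alice) has m→q.
A3: add {j, t} — j (Alice) has j→m; t (Bob): all of {m, o, p} already in.
A4 = A3; e.g. k (Bob) can still go to r. Fixed point.
Alice's winning region = {j, m, o, p, q, t}.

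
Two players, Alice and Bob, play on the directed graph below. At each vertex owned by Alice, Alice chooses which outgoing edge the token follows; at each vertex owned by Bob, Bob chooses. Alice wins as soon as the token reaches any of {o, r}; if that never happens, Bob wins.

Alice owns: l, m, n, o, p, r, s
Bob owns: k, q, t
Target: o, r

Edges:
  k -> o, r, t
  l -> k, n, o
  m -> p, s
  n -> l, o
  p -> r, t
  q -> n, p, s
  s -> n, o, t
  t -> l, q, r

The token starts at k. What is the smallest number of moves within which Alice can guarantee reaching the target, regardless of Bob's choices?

A0 = {o, r}
A1: add {l, n, p, s} — l (Alice) has l→o; n (Alice) has n→o; p (Alice) has p→r; s (Alice) has s→o.
A2: add {m, q} — m (Alice) has m→p; q (Bob): all of {n, p, s} already in.
A3: add {t} — t (Bob): all of {l, q, r} already in.
A4: add {k} — k (Bob): all of {o, r, t} already in.
A4 = all vertices. Fixed point.
k enters the attractor at level 4, so Alice can force the target in 4 moves from there.

4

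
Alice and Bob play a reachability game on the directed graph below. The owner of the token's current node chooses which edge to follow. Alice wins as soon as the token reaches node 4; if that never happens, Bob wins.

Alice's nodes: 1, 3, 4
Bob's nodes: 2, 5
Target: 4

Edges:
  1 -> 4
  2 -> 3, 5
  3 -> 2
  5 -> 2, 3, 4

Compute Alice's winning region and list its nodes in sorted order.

1, 4

A0 = {4}
A1: add {1} — 1 (Alice) has 1→4.
A2 = A1; e.g. 2 (Bob) can still go to 3. Fixed point.
Alice's winning region = {1, 4}.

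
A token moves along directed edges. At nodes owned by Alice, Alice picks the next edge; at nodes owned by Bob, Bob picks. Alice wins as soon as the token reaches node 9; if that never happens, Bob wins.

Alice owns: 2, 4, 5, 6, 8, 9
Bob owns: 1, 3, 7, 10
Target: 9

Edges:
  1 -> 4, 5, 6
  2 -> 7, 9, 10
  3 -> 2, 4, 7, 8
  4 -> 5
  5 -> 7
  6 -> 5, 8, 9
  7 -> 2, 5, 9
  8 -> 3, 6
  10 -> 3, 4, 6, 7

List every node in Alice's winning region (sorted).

2, 6, 8, 9

A0 = {9}
A1: add {2, 6} — 2 (Alice) has 2→9; 6 (Alice) has 6→9.
A2: add {8} — 8 (Alice) has 8→6.
A3 = A2; e.g. 1 (Bob) can still go to 4. Fixed point.
Alice's winning region = {2, 6, 8, 9}.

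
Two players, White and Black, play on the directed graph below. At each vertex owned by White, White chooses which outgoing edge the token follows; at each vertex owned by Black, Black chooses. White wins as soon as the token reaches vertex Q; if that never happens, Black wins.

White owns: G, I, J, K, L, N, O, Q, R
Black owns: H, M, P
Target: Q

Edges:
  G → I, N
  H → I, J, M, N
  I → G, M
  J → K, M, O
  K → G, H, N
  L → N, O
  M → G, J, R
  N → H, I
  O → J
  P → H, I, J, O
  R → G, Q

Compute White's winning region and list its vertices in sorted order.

A0 = {Q}
A1: add {R} — R (White) has R→Q.
A2 = A1; e.g. G (White) has no edge into A1. Fixed point.
White's winning region = {Q, R}.

Q, R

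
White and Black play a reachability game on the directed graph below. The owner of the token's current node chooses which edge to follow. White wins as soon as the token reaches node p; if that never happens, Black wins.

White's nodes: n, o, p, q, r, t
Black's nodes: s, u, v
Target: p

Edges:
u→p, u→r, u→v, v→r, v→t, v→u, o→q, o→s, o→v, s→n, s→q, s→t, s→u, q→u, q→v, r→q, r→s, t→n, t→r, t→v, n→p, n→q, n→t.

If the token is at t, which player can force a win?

A0 = {p}
A1: add {n} — n (White) has n→p.
A2: add {t} — t (White) has t→n.
A3 = A2; e.g. o (White) has no edge into A2. Fixed point.
t ∈ A2, so White can force the target.

White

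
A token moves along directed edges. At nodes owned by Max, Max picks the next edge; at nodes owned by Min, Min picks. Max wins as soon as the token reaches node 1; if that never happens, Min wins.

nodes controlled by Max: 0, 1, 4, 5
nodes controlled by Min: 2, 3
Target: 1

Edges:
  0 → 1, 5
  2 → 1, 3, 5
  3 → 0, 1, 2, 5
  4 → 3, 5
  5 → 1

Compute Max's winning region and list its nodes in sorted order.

A0 = {1}
A1: add {0, 5} — 0 (Max) has 0→1; 5 (Max) has 5→1.
A2: add {4} — 4 (Max) has 4→5.
A3 = A2; e.g. 2 (Min) can still go to 3. Fixed point.
Max's winning region = {0, 1, 4, 5}.

0, 1, 4, 5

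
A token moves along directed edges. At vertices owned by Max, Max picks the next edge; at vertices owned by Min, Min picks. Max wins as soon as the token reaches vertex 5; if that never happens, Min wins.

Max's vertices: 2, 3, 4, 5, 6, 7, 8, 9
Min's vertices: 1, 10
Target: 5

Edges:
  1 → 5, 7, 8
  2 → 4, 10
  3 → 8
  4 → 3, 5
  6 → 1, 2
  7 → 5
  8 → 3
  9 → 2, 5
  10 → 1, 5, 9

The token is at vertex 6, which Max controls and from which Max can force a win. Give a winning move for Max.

2

A0 = {5}
A1: add {4, 7, 9} — 4 (Max) has 4→5; 7 (Max) has 7→5; 9 (Max) has 9→5.
A2: add {2} — 2 (Max) has 2→4.
A3: add {6} — 6 (Max) has 6→2.
A4 = A3; e.g. 1 (Min) can still go to 8. Fixed point.
From 6, successor 2 is in the attractor (rank 2); the other successor 1 is not.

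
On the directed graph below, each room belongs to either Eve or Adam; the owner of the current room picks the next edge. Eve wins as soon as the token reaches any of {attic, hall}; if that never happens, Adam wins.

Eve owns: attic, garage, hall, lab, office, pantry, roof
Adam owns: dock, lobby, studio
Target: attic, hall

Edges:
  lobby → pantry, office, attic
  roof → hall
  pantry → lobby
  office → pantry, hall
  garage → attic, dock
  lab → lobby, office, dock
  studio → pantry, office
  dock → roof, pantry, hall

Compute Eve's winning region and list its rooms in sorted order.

A0 = {attic, hall}
A1: add {garage, office, roof} — roof (Eve) has roof→hall; office (Eve) has office→hall; garage (Eve) has garage→attic.
A2: add {lab} — lab (Eve) has lab→office.
A3 = A2; e.g. lobby (Adam) can still go to pantry. Fixed point.
Eve's winning region = {attic, garage, hall, lab, office, roof}.

attic, garage, hall, lab, office, roof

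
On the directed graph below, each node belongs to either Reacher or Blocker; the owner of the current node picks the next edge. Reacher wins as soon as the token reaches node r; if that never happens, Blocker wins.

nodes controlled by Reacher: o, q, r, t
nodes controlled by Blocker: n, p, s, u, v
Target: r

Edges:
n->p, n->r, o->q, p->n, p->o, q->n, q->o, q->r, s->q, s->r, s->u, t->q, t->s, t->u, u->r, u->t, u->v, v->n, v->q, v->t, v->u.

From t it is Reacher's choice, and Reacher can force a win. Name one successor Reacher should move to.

A0 = {r}
A1: add {q} — q (Reacher) has q→r.
A2: add {o, t} — o (Reacher) has o→q; t (Reacher) has t→q.
A3 = A2; e.g. n (Blocker) can still go to p. Fixed point.
From t, successor q is in the attractor (rank 1); the other successors s, u are not.

q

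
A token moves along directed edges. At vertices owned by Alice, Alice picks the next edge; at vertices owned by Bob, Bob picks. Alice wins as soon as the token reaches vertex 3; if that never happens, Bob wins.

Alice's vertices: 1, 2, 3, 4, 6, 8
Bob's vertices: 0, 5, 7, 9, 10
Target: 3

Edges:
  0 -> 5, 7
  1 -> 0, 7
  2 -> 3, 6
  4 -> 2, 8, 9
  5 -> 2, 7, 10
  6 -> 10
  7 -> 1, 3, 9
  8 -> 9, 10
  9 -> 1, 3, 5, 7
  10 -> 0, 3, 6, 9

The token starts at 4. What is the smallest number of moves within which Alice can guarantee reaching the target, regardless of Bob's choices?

A0 = {3}
A1: add {2} — 2 (Alice) has 2→3.
A2: add {4} — 4 (Alice) has 4→2.
A3 = A2; e.g. 0 (Bob) can still go to 5. Fixed point.
4 enters the attractor at level 2, so Alice can force the target in 2 moves from there.

2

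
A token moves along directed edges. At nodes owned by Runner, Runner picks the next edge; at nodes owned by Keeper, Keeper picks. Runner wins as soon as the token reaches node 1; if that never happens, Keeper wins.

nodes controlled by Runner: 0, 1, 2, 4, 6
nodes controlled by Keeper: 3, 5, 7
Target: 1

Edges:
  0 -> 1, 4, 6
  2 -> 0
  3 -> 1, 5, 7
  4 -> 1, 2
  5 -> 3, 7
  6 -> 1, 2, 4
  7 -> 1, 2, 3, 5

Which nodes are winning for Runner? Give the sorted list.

0, 1, 2, 4, 6

A0 = {1}
A1: add {0, 4, 6} — 0 (Runner) has 0→1; 4 (Runner) has 4→1; 6 (Runner) has 6→1.
A2: add {2} — 2 (Runner) has 2→0.
A3 = A2; e.g. 3 (Keeper) can still go to 5. Fixed point.
Runner's winning region = {0, 1, 2, 4, 6}.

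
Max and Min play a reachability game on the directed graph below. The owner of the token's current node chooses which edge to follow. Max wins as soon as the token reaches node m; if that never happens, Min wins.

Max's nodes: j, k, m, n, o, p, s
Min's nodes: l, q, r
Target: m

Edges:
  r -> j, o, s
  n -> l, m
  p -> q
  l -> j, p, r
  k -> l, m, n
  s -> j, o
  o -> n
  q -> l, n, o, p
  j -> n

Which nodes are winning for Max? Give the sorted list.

A0 = {m}
A1: add {k, n} — k (Max) has k→m; n (Max) has n→m.
A2: add {j, o} — j (Max) has j→n; o (Max) has o→n.
A3: add {s} — s (Max) has s→j.
A4: add {r} — r (Min): all of {j, o, s} already in.
A5 = A4; e.g. l (Min) can still go to p. Fixed point.
Max's winning region = {j, k, m, n, o, r, s}.

j, k, m, n, o, r, s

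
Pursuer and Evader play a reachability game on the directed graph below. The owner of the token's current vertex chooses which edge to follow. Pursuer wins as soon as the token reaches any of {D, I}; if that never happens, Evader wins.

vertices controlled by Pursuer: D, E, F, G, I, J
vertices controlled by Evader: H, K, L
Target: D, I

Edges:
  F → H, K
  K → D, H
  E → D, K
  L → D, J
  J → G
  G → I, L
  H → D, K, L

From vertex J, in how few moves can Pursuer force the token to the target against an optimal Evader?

2

A0 = {D, I}
A1: add {E, G} — E (Pursuer) has E→D; G (Pursuer) has G→I.
A2: add {J} — J (Pursuer) has J→G.
J enters the attractor at level 2, so Pursuer can force the target in 2 moves from there.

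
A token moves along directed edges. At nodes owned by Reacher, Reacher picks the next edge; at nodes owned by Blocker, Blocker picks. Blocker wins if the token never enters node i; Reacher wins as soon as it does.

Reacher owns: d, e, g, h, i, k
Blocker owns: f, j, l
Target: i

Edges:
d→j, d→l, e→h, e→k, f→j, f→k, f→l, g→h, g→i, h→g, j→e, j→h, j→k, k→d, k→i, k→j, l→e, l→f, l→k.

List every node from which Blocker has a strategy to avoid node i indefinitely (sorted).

f, l

A0 = {i}
A1: add {g, k} — g (Reacher) has g→i; k (Reacher) has k→i.
A2: add {e, h} — e (Reacher) has e→k; h (Reacher) has h→g.
A3: add {j} — j (Blocker): all of {e, h, k} already in.
A4: add {d} — d (Reacher) has d→j.
A5 = A4; e.g. f (Blocker) can still go to l. Fixed point.
Reacher's attractor = {d, e, g, h, i, j, k}; Blocker avoids the target exactly from the complement.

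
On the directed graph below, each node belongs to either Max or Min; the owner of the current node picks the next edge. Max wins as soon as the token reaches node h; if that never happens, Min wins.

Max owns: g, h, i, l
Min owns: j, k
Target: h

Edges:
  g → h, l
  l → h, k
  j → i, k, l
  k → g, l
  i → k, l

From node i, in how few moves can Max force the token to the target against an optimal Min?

A0 = {h}
A1: add {g, l} — g (Max) has g→h; l (Max) has l→h.
A2: add {i, k} — i (Max) has i→l; k (Min): all of {g, l} already in.
i enters the attractor at level 2, so Max can force the target in 2 moves from there.

2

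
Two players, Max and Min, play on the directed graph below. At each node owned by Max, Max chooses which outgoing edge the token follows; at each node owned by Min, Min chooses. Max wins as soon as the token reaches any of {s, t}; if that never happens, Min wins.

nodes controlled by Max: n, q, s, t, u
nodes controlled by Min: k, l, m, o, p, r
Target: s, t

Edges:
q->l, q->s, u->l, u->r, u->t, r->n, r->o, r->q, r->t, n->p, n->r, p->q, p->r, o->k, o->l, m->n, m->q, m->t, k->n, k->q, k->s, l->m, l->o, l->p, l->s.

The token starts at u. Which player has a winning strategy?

A0 = {s, t}
A1: add {q, u} — q (Max) has q→s; u (Max) has u→t.
A2 = A1; e.g. k (Min) can still go to n. Fixed point.
u ∈ A1, so Max can force the target.

Max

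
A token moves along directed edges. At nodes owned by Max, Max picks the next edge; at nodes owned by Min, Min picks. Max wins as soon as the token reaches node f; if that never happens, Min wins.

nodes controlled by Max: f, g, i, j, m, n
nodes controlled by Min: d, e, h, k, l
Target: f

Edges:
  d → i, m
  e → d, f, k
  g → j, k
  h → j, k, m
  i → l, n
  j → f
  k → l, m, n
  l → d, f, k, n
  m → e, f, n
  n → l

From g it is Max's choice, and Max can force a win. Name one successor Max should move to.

j

A0 = {f}
A1: add {j, m} — j (Max) has j→f; m (Max) has m→f.
A2: add {g} — g (Max) has g→j.
A3 = A2; e.g. d (Min) can still go to i. Fixed point.
From g, successor j is in the attractor (rank 1); the other successor k is not.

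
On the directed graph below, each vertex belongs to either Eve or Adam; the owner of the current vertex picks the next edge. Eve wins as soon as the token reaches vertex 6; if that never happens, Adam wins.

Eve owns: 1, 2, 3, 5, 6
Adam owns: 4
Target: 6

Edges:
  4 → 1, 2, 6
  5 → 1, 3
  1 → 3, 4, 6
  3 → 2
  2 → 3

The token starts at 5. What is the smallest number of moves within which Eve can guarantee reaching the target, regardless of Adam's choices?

2

A0 = {6}
A1: add {1} — 1 (Eve) has 1→6.
A2: add {5} — 5 (Eve) has 5→1.
A3 = A2; e.g. 2 (Eve) has no edge into A2. Fixed point.
5 enters the attractor at level 2, so Eve can force the target in 2 moves from there.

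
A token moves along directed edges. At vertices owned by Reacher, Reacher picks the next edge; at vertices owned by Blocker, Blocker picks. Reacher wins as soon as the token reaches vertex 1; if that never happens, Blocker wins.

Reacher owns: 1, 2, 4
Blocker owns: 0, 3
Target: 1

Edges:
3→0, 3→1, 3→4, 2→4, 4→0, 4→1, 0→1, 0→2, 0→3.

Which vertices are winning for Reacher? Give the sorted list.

1, 2, 4

A0 = {1}
A1: add {4} — 4 (Reacher) has 4→1.
A2: add {2} — 2 (Reacher) has 2→4.
A3 = A2; e.g. 0 (Blocker) can still go to 3. Fixed point.
Reacher's winning region = {1, 2, 4}.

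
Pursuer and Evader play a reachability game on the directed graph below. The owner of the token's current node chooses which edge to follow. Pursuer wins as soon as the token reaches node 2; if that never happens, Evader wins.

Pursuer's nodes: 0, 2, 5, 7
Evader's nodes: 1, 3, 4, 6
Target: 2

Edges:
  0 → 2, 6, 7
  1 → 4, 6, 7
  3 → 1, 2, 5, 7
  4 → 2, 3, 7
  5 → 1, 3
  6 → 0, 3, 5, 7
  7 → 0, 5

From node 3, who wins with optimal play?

Evader

A0 = {2}
A1: add {0} — 0 (Pursuer) has 0→2.
A2: add {7} — 7 (Pursuer) has 7→0.
A3 = A2; e.g. 1 (Evader) can still go to 4. Fixed point.
3 never enters the attractor, so Evader can avoid the target forever.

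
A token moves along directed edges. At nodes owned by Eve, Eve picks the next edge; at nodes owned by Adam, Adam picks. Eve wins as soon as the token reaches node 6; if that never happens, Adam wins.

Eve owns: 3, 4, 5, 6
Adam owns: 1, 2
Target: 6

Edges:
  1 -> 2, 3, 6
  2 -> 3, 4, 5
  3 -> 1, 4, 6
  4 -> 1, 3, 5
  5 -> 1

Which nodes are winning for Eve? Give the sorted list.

3, 4, 6

A0 = {6}
A1: add {3} — 3 (Eve) has 3→6.
A2: add {4} — 4 (Eve) has 4→3.
A3 = A2; e.g. 1 (Adam) can still go to 2. Fixed point.
Eve's winning region = {3, 4, 6}.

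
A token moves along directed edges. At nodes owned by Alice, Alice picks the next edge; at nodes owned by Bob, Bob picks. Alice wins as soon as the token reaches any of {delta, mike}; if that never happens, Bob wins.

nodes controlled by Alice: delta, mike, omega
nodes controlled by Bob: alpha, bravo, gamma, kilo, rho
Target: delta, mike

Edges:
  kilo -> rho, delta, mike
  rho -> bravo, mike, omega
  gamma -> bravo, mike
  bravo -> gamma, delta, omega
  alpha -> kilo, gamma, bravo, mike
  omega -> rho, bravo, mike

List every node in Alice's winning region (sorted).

delta, mike, omega

A0 = {delta, mike}
A1: add {omega} — omega (Alice) has omega→mike.
A2 = A1; e.g. kilo (Bob) can still go to rho. Fixed point.
Alice's winning region = {delta, mike, omega}.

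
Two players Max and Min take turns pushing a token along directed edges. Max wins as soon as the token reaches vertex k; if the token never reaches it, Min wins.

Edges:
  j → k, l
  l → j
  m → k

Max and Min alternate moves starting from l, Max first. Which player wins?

Track states (vertex, player-to-move).
A0 = {(k,Max), (k,Min)}
A1: add {(j,Max), (m,Max), (m,Min)}.
A2: add {(l,Min)}.
A3 = A2; e.g. (j,Min) stays out. (l,Max) never enters ⇒ Min avoids the target.

Min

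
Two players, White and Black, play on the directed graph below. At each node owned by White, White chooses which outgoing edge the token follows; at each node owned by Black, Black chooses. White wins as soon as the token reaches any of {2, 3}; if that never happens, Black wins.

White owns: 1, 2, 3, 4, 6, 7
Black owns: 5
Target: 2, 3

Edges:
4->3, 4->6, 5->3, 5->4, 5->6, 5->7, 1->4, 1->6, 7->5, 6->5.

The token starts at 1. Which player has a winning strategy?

A0 = {2, 3}
A1: add {4} — 4 (White) has 4→3.
A2: add {1} — 1 (White) has 1→4.
A3 = A2; e.g. 5 (Black) can still go to 6. Fixed point.
1 ∈ A2, so White can force the target.

White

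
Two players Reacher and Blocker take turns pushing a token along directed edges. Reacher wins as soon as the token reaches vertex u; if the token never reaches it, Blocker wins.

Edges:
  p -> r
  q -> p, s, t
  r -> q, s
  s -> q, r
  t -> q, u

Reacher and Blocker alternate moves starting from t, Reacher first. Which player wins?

Reacher

Track states (vertex, player-to-move).
A0 = {(u,Reacher), (u,Blocker)}
A1: add {(t,Reacher)}.
(t,Reacher) ∈ A1 ⇒ Reacher forces the target.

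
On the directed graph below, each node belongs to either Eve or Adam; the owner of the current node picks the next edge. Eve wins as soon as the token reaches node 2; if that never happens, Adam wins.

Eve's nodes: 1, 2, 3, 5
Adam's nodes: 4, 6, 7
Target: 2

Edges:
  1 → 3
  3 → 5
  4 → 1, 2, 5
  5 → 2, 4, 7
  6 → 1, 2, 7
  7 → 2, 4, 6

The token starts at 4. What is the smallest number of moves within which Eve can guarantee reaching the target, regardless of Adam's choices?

A0 = {2}
A1: add {5} — 5 (Eve) has 5→2.
A2: add {3} — 3 (Eve) has 3→5.
A3: add {1} — 1 (Eve) has 1→3.
A4: add {4} — 4 (Adam): all of {1, 2, 5} already in.
A5 = A4; e.g. 6 (Adam) can still go to 7. Fixed point.
4 enters the attractor at level 4, so Eve can force the target in 4 moves from there.

4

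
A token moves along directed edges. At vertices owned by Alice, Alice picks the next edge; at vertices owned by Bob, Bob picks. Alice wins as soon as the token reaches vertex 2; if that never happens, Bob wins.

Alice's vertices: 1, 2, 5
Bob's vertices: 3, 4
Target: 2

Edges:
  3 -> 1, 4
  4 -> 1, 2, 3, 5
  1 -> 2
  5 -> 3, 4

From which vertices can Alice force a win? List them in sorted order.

1, 2

A0 = {2}
A1: add {1} — 1 (Alice) has 1→2.
A2 = A1; e.g. 3 (Bob) can still go to 4. Fixed point.
Alice's winning region = {1, 2}.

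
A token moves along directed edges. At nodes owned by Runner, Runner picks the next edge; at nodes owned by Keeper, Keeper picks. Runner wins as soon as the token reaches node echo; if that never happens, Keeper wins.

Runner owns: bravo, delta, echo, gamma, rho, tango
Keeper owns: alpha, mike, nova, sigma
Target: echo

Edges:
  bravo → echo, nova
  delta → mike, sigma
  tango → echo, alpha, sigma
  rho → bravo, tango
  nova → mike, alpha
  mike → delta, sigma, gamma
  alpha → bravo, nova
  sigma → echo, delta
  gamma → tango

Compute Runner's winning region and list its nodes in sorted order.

bravo, echo, gamma, rho, tango

A0 = {echo}
A1: add {bravo, tango} — bravo (Runner) has bravo→echo; tango (Runner) has tango→echo.
A2: add {gamma, rho} — rho (Runner) has rho→bravo; gamma (Runner) has gamma→tango.
A3 = A2; e.g. delta (Runner) has no edge into A2. Fixed point.
Runner's winning region = {bravo, echo, gamma, rho, tango}.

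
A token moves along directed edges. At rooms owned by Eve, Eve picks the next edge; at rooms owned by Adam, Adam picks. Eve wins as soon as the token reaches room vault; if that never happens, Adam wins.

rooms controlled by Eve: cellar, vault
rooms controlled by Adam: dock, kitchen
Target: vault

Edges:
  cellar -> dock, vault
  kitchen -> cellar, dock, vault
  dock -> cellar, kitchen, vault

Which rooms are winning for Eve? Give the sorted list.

A0 = {vault}
A1: add {cellar} — cellar (Eve) has cellar→vault.
A2 = A1; e.g. kitchen (Adam) can still go to dock. Fixed point.
Eve's winning region = {cellar, vault}.

cellar, vault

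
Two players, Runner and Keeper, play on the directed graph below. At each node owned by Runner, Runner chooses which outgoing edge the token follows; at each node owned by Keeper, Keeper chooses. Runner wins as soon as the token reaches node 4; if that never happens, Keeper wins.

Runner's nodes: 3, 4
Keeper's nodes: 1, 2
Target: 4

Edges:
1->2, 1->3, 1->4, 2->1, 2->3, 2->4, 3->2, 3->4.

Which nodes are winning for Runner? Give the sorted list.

3, 4

A0 = {4}
A1: add {3} — 3 (Runner) has 3→4.
A2 = A1; e.g. 1 (Keeper) can still go to 2. Fixed point.
Runner's winning region = {3, 4}.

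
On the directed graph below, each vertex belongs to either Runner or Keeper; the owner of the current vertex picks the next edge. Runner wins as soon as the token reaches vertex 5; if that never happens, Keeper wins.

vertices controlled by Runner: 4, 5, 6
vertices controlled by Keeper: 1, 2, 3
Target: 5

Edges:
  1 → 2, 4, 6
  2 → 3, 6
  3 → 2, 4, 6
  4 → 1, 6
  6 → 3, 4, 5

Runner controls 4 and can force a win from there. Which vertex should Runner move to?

A0 = {5}
A1: add {6} — 6 (Runner) has 6→5.
A2: add {4} — 4 (Runner) has 4→6.
A3 = A2; e.g. 1 (Keeper) can still go to 2. Fixed point.
From 4, successor 6 is in the attractor (rank 1); the other successor 1 is not.

6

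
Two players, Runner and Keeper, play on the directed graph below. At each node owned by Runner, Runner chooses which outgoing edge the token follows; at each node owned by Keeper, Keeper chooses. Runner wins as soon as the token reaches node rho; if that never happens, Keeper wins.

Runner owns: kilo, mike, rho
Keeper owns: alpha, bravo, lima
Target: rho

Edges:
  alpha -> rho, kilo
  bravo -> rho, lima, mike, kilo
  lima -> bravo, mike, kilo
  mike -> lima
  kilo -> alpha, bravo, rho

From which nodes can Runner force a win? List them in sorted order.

A0 = {rho}
A1: add {kilo} — kilo (Runner) has kilo→rho.
A2: add {alpha} — alpha (Keeper): all of {rho, kilo} already in.
A3 = A2; e.g. bravo (Keeper) can still go to lima. Fixed point.
Runner's winning region = {alpha, kilo, rho}.

alpha, kilo, rho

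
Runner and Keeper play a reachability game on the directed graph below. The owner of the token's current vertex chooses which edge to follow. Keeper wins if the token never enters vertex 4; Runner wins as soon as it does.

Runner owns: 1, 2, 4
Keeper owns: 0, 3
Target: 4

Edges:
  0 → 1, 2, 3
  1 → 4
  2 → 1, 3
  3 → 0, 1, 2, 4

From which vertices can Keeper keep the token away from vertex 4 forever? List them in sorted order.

A0 = {4}
A1: add {1} — 1 (Runner) has 1→4.
A2: add {2} — 2 (Runner) has 2→1.
A3 = A2; e.g. 0 (Keeper) can still go to 3. Fixed point.
Runner's attractor = {1, 2, 4}; Keeper avoids the target exactly from the complement.

0, 3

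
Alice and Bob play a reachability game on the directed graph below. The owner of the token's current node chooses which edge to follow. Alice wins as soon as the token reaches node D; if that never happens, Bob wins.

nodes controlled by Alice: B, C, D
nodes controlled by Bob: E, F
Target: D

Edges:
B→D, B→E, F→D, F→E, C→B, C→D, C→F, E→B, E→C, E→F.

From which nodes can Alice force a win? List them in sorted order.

B, C, D

A0 = {D}
A1: add {B, C} — B (Alice) has B→D; C (Alice) has C→D.
A2 = A1; e.g. E (Bob) can still go to F. Fixed point.
Alice's winning region = {B, C, D}.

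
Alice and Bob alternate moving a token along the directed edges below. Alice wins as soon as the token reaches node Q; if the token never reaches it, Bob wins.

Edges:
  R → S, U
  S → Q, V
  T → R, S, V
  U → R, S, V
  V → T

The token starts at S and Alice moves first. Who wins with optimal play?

Alice

Track states (vertex, player-to-move).
A0 = {(Q,Alice), (Q,Bob)}
A1: add {(S,Alice)}.
(S,Alice) ∈ A1 ⇒ Alice forces the target.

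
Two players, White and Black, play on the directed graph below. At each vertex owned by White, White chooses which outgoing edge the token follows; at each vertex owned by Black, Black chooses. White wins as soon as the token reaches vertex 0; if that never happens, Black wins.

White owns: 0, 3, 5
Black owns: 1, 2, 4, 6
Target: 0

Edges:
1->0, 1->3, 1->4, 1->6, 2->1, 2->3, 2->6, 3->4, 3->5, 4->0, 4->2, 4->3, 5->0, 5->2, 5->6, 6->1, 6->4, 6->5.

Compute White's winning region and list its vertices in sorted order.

0, 3, 5

A0 = {0}
A1: add {5} — 5 (White) has 5→0.
A2: add {3} — 3 (White) has 3→5.
A3 = A2; e.g. 1 (Black) can still go to 4. Fixed point.
White's winning region = {0, 3, 5}.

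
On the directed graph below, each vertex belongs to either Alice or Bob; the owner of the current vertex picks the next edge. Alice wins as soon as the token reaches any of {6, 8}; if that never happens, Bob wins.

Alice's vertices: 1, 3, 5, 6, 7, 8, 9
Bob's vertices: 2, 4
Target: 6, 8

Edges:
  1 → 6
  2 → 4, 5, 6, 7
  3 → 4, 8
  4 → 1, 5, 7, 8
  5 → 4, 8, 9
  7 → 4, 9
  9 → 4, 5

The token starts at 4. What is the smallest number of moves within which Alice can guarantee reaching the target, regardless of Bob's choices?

4

A0 = {6, 8}
A1: add {1, 3, 5} — 1 (Alice) has 1→6; 3 (Alice) has 3→8; 5 (Alice) has 5→8.
A2: add {9} — 9 (Alice) has 9→5.
A3: add {7} — 7 (Alice) has 7→9.
A4: add {4} — 4 (Bob): all of {1, 5, 7, 8} already in.
4 enters the attractor at level 4, so Alice can force the target in 4 moves from there.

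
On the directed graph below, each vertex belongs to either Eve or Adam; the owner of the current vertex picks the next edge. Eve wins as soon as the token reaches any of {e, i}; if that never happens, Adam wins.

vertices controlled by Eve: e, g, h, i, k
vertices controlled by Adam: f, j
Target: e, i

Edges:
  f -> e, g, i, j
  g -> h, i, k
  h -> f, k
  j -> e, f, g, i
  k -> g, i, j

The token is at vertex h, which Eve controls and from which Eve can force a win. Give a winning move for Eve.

A0 = {e, i}
A1: add {g, k} — g (Eve) has g→i; k (Eve) has k→i.
A2: add {h} — h (Eve) has h→k.
A3 = A2; e.g. f (Adam) can still go to j. Fixed point.
From h, successor k is in the attractor (rank 1); the other successor f is not.

k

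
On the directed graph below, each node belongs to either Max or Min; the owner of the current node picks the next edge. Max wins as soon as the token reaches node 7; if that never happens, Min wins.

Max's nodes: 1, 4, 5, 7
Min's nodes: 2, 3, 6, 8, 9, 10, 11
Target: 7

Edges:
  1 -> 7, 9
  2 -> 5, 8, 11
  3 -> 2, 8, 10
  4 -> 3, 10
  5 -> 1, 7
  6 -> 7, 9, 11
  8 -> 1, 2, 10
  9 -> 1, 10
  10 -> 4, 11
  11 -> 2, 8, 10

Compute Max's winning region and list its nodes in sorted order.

A0 = {7}
A1: add {1, 5} — 1 (Max) has 1→7; 5 (Max) has 5→7.
A2 = A1; e.g. 2 (Min) can still go to 8. Fixed point.
Max's winning region = {1, 5, 7}.

1, 5, 7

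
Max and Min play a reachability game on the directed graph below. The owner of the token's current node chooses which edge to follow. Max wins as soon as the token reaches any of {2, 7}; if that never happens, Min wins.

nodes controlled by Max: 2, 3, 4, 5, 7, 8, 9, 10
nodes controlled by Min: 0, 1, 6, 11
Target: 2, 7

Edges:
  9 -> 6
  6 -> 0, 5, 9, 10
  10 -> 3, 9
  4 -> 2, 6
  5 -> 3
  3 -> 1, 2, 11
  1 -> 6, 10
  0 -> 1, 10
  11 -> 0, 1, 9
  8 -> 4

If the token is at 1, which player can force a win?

A0 = {2, 7}
A1: add {3, 4} — 3 (Max) has 3→2; 4 (Max) has 4→2.
A2: add {5, 8, 10} — 5 (Max) has 5→3; 8 (Max) has 8→4; 10 (Max) has 10→3.
A3 = A2; e.g. 0 (Min) can still go to 1. Fixed point.
1 never enters the attractor, so Min can avoid the target forever.

Min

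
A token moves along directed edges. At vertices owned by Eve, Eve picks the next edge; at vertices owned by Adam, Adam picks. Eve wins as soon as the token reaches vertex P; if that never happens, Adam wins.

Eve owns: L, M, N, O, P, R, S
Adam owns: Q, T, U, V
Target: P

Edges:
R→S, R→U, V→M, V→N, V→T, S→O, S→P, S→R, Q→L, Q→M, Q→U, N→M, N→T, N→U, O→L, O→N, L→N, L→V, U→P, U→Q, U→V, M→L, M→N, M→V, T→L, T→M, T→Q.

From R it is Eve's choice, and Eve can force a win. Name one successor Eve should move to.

S

A0 = {P}
A1: add {S} — S (Eve) has S→P.
A2: add {R} — R (Eve) has R→S.
A3 = A2; e.g. L (Eve) has no edge into A2. Fixed point.
From R, successor S is in the attractor (rank 1); the other successor U is not.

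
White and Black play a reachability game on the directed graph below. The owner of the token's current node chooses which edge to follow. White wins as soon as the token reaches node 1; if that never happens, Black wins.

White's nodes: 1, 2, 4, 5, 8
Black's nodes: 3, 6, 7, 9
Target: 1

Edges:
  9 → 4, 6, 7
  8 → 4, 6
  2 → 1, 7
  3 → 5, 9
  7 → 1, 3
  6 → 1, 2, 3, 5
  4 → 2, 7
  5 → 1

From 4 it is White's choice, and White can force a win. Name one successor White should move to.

2

A0 = {1}
A1: add {2, 5} — 2 (White) has 2→1; 5 (White) has 5→1.
A2: add {4} — 4 (White) has 4→2.
A3: add {8} — 8 (White) has 8→4.
A4 = A3; e.g. 3 (Black) can still go to 9. Fixed point.
From 4, successor 2 is in the attractor (rank 1); the other successor 7 is not.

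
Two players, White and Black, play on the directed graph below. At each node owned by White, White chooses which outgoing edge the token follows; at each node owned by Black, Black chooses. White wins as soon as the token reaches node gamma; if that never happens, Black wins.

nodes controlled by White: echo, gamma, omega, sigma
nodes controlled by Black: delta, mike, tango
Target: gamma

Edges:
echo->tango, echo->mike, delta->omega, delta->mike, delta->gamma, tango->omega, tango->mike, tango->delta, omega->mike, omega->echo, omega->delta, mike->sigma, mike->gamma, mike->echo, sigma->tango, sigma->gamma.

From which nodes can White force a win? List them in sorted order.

A0 = {gamma}
A1: add {sigma} — sigma (White) has sigma→gamma.
A2 = A1; e.g. omega (White) has no edge into A1. Fixed point.
White's winning region = {gamma, sigma}.

gamma, sigma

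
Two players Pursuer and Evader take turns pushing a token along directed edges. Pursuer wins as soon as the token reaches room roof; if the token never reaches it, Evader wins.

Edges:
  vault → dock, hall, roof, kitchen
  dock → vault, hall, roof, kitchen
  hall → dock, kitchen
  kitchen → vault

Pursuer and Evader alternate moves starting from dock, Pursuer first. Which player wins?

Track states (vertex, player-to-move).
A0 = {(roof,Pursuer), (roof,Evader)}
A1: add {(vault,Pursuer), (dock,Pursuer)}.
(dock,Pursuer) ∈ A1 ⇒ Pursuer forces the target.

Pursuer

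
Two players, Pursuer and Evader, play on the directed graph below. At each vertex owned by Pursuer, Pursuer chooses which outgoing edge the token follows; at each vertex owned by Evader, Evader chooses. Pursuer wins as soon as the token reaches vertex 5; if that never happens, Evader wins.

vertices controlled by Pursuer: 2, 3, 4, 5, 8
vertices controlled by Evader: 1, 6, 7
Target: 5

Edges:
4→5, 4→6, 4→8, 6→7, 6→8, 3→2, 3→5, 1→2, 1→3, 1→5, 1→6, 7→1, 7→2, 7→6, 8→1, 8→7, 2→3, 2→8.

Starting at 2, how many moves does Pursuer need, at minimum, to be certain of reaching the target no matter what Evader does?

2

A0 = {5}
A1: add {3, 4} — 3 (Pursuer) has 3→5; 4 (Pursuer) has 4→5.
A2: add {2} — 2 (Pursuer) has 2→3.
A3 = A2; e.g. 1 (Evader) can still go to 6. Fixed point.
2 enters the attractor at level 2, so Pursuer can force the target in 2 moves from there.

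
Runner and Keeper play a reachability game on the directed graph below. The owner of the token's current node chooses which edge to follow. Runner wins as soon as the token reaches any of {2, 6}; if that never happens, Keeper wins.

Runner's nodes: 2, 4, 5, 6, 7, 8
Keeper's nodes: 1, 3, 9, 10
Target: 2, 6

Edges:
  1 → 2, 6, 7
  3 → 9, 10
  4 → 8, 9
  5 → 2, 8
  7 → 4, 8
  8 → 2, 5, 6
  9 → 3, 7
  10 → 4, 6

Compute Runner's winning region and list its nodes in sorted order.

A0 = {2, 6}
A1: add {5, 8} — 5 (Runner) has 5→2; 8 (Runner) has 8→2.
A2: add {4, 7} — 4 (Runner) has 4→8; 7 (Runner) has 7→8.
A3: add {1, 10} — 1 (Keeper): all of {2, 6, 7} already in; 10 (Keeper): all of {4, 6} already in.
A4 = A3; e.g. 3 (Keeper) can still go to 9. Fixed point.
Runner's winning region = {1, 2, 4, 5, 6, 7, 8, 10}.

1, 2, 4, 5, 6, 7, 8, 10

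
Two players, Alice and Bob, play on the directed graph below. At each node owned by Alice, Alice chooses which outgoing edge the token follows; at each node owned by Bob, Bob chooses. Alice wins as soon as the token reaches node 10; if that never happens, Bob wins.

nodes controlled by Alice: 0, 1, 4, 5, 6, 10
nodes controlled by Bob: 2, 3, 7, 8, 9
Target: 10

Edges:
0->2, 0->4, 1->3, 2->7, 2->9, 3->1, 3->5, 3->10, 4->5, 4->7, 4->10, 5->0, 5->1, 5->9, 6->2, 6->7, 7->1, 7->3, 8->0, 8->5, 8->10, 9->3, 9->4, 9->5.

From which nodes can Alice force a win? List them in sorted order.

A0 = {10}
A1: add {4} — 4 (Alice) has 4→10.
A2: add {0} — 0 (Alice) has 0→4.
A3: add {5} — 5 (Alice) has 5→0.
A4: add {8} — 8 (Bob): all of {0, 5, 10} already in.
A5 = A4; e.g. 1 (Alice) has no edge into A4. Fixed point.
Alice's winning region = {0, 4, 5, 8, 10}.

0, 4, 5, 8, 10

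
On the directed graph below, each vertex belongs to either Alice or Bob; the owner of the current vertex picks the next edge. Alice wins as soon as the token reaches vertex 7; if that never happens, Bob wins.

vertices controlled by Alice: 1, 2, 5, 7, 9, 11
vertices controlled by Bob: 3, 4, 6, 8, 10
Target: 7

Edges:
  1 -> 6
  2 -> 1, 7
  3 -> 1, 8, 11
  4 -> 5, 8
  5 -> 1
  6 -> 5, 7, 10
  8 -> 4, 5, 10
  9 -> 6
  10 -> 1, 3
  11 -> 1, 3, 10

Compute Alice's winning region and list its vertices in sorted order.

A0 = {7}
A1: add {2} — 2 (Alice) has 2→7.
A2 = A1; e.g. 1 (Alice) has no edge into A1. Fixed point.
Alice's winning region = {2, 7}.

2, 7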